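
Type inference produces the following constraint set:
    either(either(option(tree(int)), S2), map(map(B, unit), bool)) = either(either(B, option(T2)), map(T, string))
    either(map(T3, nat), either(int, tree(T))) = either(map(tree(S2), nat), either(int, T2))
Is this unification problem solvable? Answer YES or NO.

NO

Decompose either/2: either(option(tree(int)), S2) = either(B, option(T2)),  map(map(B, unit), bool) = map(T, string).
Decompose either/2: option(tree(int)) = B,  S2 = option(T2).
Bind B := option(tree(int)); substituting into the one remaining equation that mentions B gives: map(map(option(tree(int)), unit), bool) = map(T, string).
Bind S2 := option(T2); substituting into the one remaining equation that mentions S2 gives: either(map(T3, nat), either(int, tree(T))) = either(map(tree(option(T2)), nat), either(int, T2)).
Decompose map/2: map(option(tree(int)), unit) = T,  bool = string.
Bind T := map(option(tree(int)), unit); substituting into the one remaining equation that mentions T gives: either(map(T3, nat), either(int, tree(map(option(tree(int)), unit)))) = either(map(tree(option(T2)), nat), either(int, T2)).
Clash: constants bool and string differ; no unifier exists.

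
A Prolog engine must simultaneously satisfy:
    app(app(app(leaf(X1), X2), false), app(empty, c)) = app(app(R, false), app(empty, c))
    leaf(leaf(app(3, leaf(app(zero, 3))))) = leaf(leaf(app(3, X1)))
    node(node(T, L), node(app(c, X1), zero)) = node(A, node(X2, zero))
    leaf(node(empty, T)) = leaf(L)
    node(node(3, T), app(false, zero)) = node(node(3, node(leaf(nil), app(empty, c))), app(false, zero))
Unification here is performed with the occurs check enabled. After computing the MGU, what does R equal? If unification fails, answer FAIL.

Decompose app/2: app(app(leaf(X1), X2), false) = app(R, false),  app(empty, c) = app(empty, c).
Decompose app/2: app(leaf(X1), X2) = R,  false = false.
Bind R := app(leaf(X1), X2); no other remaining equation mentions R.
Delete trivial equation false = false.
Delete trivial equation app(empty, c) = app(empty, c).
Decompose leaf/1: leaf(app(3, leaf(app(zero, 3)))) = leaf(app(3, X1)).
Decompose leaf/1: app(3, leaf(app(zero, 3))) = app(3, X1).
Decompose app/2: 3 = 3,  leaf(app(zero, 3)) = X1.
Delete trivial equation 3 = 3.
Bind X1 := leaf(app(zero, 3)); substituting into the one remaining equation that mentions X1 gives: node(node(T, L), node(app(c, leaf(app(zero, 3))), zero)) = node(A, node(X2, zero)). Substituting into the earlier binding gives R := app(leaf(leaf(app(zero, 3))), X2).
Decompose node/2: node(T, L) = A,  node(app(c, leaf(app(zero, 3))), zero) = node(X2, zero).
Bind A := node(T, L); no other remaining equation mentions A.
Decompose node/2: app(c, leaf(app(zero, 3))) = X2,  zero = zero.
Bind X2 := app(c, leaf(app(zero, 3))); no other remaining equation mentions X2. Substituting into the earlier binding gives R := app(leaf(leaf(app(zero, 3))), app(c, leaf(app(zero, 3)))).
Delete trivial equation zero = zero.
Decompose leaf/1: node(empty, T) = L.
Bind L := node(empty, T); no other remaining equation mentions L. Substituting into the earlier binding gives A := node(T, node(empty, T)).
Decompose node/2: node(3, T) = node(3, node(leaf(nil), app(empty, c))),  app(false, zero) = app(false, zero).
Decompose node/2: 3 = 3,  T = node(leaf(nil), app(empty, c)).
Delete trivial equation 3 = 3.
Bind T := node(leaf(nil), app(empty, c)); no other remaining equation mentions T. Substituting into the earlier bindings gives A := node(node(leaf(nil), app(empty, c)), node(empty, node(leaf(nil), app(empty, c)))), L := node(empty, node(leaf(nil), app(empty, c))).
Delete trivial equation app(false, zero) = app(false, zero).
MGU = { R ↦ app(leaf(leaf(app(zero, 3))), app(c, leaf(app(zero, 3)))), X1 ↦ leaf(app(zero, 3)), A ↦ node(node(leaf(nil), app(empty, c)), node(empty, node(leaf(nil), app(empty, c)))), X2 ↦ app(c, leaf(app(zero, 3))), L ↦ node(empty, node(leaf(nil), app(empty, c))), T ↦ node(leaf(nil), app(empty, c)) }, so R ↦ app(leaf(leaf(app(zero, 3))), app(c, leaf(app(zero, 3)))).

app(leaf(leaf(app(zero, 3))), app(c, leaf(app(zero, 3))))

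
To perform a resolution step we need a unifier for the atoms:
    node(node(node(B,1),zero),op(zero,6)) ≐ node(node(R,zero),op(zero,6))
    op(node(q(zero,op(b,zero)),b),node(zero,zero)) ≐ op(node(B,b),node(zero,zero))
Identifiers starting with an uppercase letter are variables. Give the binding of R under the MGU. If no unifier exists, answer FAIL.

node(q(zero,op(b,zero)),1)

Decompose node/2: node(node(B,1),zero) ≐ node(R,zero),  op(zero,6) ≐ op(zero,6).
Decompose node/2: node(B,1) ≐ R,  zero ≐ zero.
Bind R := node(B,1); no other remaining equation mentions R.
Delete trivial equation zero ≐ zero.
Delete trivial equation op(zero,6) ≐ op(zero,6).
Decompose op/2: node(q(zero,op(b,zero)),b) ≐ node(B,b),  node(zero,zero) ≐ node(zero,zero).
Decompose node/2: q(zero,op(b,zero)) ≐ B,  b ≐ b.
Bind B := q(zero,op(b,zero)); no other remaining equation mentions B. Substituting into the earlier binding gives R := node(q(zero,op(b,zero)),1).
Delete trivial equation b ≐ b.
Delete trivial equation node(zero,zero) ≐ node(zero,zero).
MGU = { R -> node(q(zero,op(b,zero)),1), B -> q(zero,op(b,zero)) }, so R -> node(q(zero,op(b,zero)),1).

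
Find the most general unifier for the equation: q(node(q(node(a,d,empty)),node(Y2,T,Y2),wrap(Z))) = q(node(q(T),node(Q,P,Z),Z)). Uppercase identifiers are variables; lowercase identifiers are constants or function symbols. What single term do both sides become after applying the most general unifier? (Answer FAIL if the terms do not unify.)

Decompose q/1: node(q(node(a,d,empty)),node(Y2,T,Y2),wrap(Z)) = node(q(T),node(Q,P,Z),Z).
Decompose node/3: q(node(a,d,empty)) = q(T),  node(Y2,T,Y2) = node(Q,P,Z),  wrap(Z) = Z.
Decompose q/1: node(a,d,empty) = T.
Bind T := node(a,d,empty); substituting into the one remaining equation that mentions T gives: node(Y2,node(a,d,empty),Y2) = node(Q,P,Z).
Decompose node/3: Y2 = Q,  node(a,d,empty) = P,  Y2 = Z.
Bind Y2 := Q; substituting into the one remaining equation that mentions Y2 gives: Q = Z.
Bind P := node(a,d,empty); no other remaining equation mentions P.
Bind Q := Z; no other remaining equation mentions Q. Substituting into the earlier binding gives Y2 := Z.
Occurs check fails: Z occurs in wrap(Z); the equation Z = wrap(Z) has no finite solution.

FAIL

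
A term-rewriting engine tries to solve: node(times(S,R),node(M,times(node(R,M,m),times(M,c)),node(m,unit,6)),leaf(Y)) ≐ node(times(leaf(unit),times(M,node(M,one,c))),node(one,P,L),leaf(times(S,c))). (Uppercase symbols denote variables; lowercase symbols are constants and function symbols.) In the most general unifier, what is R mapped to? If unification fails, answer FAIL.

Decompose node/3: times(S,R) ≐ times(leaf(unit),times(M,node(M,one,c))),  node(M,times(node(R,M,m),times(M,c)),node(m,unit,6)) ≐ node(one,P,L),  leaf(Y) ≐ leaf(times(S,c)).
Decompose times/2: S ≐ leaf(unit),  R ≐ times(M,node(M,one,c)).
Bind S := leaf(unit); substituting into the one remaining equation that mentions S gives: leaf(Y) ≐ leaf(times(leaf(unit),c)).
Bind R := times(M,node(M,one,c)); substituting into the one remaining equation that mentions R gives: node(M,times(node(times(M,node(M,one,c)),M,m),times(M,c)),node(m,unit,6)) ≐ node(one,P,L).
Decompose node/3: M ≐ one,  times(node(times(M,node(M,one,c)),M,m),times(M,c)) ≐ P,  node(m,unit,6) ≐ L.
Bind M := one; substituting into the one remaining equation that mentions M gives: times(node(times(one,node(one,one,c)),one,m),times(one,c)) ≐ P. Substituting into the earlier binding gives R := times(one,node(one,one,c)).
Bind P := times(node(times(one,node(one,one,c)),one,m),times(one,c)); no other remaining equation mentions P.
Bind L := node(m,unit,6); no other remaining equation mentions L.
Decompose leaf/1: Y ≐ times(leaf(unit),c).
Bind Y := times(leaf(unit),c).
MGU = { S := leaf(unit), R := times(one,node(one,one,c)), M := one, P := times(node(times(one,node(one,one,c)),one,m),times(one,c)), L := node(m,unit,6), Y := times(leaf(unit),c) }, so R := times(one,node(one,one,c)).

times(one,node(one,one,c))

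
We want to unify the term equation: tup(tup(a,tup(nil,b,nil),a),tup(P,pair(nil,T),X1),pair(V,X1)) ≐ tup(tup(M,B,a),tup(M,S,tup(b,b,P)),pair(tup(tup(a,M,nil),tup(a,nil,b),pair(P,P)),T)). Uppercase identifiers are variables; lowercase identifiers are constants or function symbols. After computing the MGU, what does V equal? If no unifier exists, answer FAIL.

tup(tup(a,a,nil),tup(a,nil,b),pair(a,a))

Decompose tup/3: tup(a,tup(nil,b,nil),a) ≐ tup(M,B,a),  tup(P,pair(nil,T),X1) ≐ tup(M,S,tup(b,b,P)),  pair(V,X1) ≐ pair(tup(tup(a,M,nil),tup(a,nil,b),pair(P,P)),T).
Decompose tup/3: a ≐ M,  tup(nil,b,nil) ≐ B,  a ≐ a.
Bind M := a; substituting into the 2 remaining equations that mention M gives: tup(P,pair(nil,T),X1) ≐ tup(a,S,tup(b,b,P)),  pair(V,X1) ≐ pair(tup(tup(a,a,nil),tup(a,nil,b),pair(P,P)),T).
Bind B := tup(nil,b,nil); no other remaining equation mentions B.
Delete trivial equation a ≐ a.
Decompose tup/3: P ≐ a,  pair(nil,T) ≐ S,  X1 ≐ tup(b,b,P).
Bind P := a; substituting into the 2 remaining equations that mention P gives: X1 ≐ tup(b,b,a),  pair(V,X1) ≐ pair(tup(tup(a,a,nil),tup(a,nil,b),pair(a,a)),T).
Bind S := pair(nil,T); no other remaining equation mentions S.
Bind X1 := tup(b,b,a); substituting into the remaining equation gives: pair(V,tup(b,b,a)) ≐ pair(tup(tup(a,a,nil),tup(a,nil,b),pair(a,a)),T).
Decompose pair/2: V ≐ tup(tup(a,a,nil),tup(a,nil,b),pair(a,a)),  tup(b,b,a) ≐ T.
Bind V := tup(tup(a,a,nil),tup(a,nil,b),pair(a,a)); no other remaining equation mentions V.
Bind T := tup(b,b,a). Substituting into the earlier binding gives S := pair(nil,tup(b,b,a)).
MGU = { M -> a, B -> tup(nil,b,nil), P -> a, S -> pair(nil,tup(b,b,a)), X1 -> tup(b,b,a), V -> tup(tup(a,a,nil),tup(a,nil,b),pair(a,a)), T -> tup(b,b,a) }, so V -> tup(tup(a,a,nil),tup(a,nil,b),pair(a,a)).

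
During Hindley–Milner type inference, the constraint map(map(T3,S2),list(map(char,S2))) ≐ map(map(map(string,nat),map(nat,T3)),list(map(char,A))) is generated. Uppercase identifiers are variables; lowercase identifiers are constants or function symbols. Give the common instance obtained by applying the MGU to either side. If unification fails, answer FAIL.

Decompose map/2: map(T3,S2) ≐ map(map(string,nat),map(nat,T3)),  list(map(char,S2)) ≐ list(map(char,A)).
Decompose map/2: T3 ≐ map(string,nat),  S2 ≐ map(nat,T3).
Bind T3 := map(string,nat); substituting into the one remaining equation that mentions T3 gives: S2 ≐ map(nat,map(string,nat)).
Bind S2 := map(nat,map(string,nat)); substituting into the remaining equation gives: list(map(char,map(nat,map(string,nat)))) ≐ list(map(char,A)).
Decompose list/1: map(char,map(nat,map(string,nat))) ≐ map(char,A).
Decompose map/2: char ≐ char,  map(nat,map(string,nat)) ≐ A.
Delete trivial equation char ≐ char.
Bind A := map(nat,map(string,nat)).
Applying the MGU to either side gives map(map(map(string,nat),map(nat,map(string,nat))),list(map(char,map(nat,map(string,nat))))).

map(map(map(string,nat),map(nat,map(string,nat))),list(map(char,map(nat,map(string,nat)))))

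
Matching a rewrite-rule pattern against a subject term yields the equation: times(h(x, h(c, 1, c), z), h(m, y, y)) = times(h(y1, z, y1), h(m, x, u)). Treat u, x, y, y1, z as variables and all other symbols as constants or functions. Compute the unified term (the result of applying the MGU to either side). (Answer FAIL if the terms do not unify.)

Decompose times/2: h(x, h(c, 1, c), z) = h(y1, z, y1),  h(m, y, y) = h(m, x, u).
Decompose h/3: x = y1,  h(c, 1, c) = z,  z = y1.
Bind x := y1; substituting into the one remaining equation that mentions x gives: h(m, y, y) = h(m, y1, u).
Bind z := h(c, 1, c); substituting into the one remaining equation that mentions z gives: h(c, 1, c) = y1.
Bind y1 := h(c, 1, c); substituting into the remaining equation gives: h(m, y, y) = h(m, h(c, 1, c), u). Substituting into the earlier binding gives x := h(c, 1, c).
Decompose h/3: m = m,  y = h(c, 1, c),  y = u.
Delete trivial equation m = m.
Bind y := h(c, 1, c); substituting into the remaining equation gives: h(c, 1, c) = u.
Bind u := h(c, 1, c).
Applying the MGU to either side gives times(h(h(c, 1, c), h(c, 1, c), h(c, 1, c)), h(m, h(c, 1, c), h(c, 1, c))).

times(h(h(c, 1, c), h(c, 1, c), h(c, 1, c)), h(m, h(c, 1, c), h(c, 1, c)))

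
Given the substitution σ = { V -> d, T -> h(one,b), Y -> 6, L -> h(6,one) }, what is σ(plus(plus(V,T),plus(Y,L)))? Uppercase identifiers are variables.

plus(plus(d,h(one,b)),plus(6,h(6,one)))

Replace each occurrence of V with d.
Replace each occurrence of T with h(one,b).
Replace each occurrence of Y with 6.
Replace each occurrence of L with h(6,one).
Result: plus(plus(d,h(one,b)),plus(6,h(6,one))).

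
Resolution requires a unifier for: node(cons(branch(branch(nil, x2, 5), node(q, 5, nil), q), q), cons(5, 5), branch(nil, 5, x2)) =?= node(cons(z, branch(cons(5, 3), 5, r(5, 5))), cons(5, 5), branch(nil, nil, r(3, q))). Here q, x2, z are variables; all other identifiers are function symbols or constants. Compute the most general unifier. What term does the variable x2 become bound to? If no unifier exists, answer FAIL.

Decompose node/3: cons(branch(branch(nil, x2, 5), node(q, 5, nil), q), q) =?= cons(z, branch(cons(5, 3), 5, r(5, 5))),  cons(5, 5) =?= cons(5, 5),  branch(nil, 5, x2) =?= branch(nil, nil, r(3, q)).
Decompose cons/2: branch(branch(nil, x2, 5), node(q, 5, nil), q) =?= z,  q =?= branch(cons(5, 3), 5, r(5, 5)).
Bind z := branch(branch(nil, x2, 5), node(q, 5, nil), q); no other remaining equation mentions z.
Bind q := branch(cons(5, 3), 5, r(5, 5)); substituting into the one remaining equation that mentions q gives: branch(nil, 5, x2) =?= branch(nil, nil, r(3, branch(cons(5, 3), 5, r(5, 5)))). Substituting into the earlier binding gives z := branch(branch(nil, x2, 5), node(branch(cons(5, 3), 5, r(5, 5)), 5, nil), branch(cons(5, 3), 5, r(5, 5))).
Delete trivial equation cons(5, 5) =?= cons(5, 5).
Decompose branch/3: nil =?= nil,  5 =?= nil,  x2 =?= r(3, branch(cons(5, 3), 5, r(5, 5))).
Delete trivial equation nil =?= nil.
Clash: constants 5 and nil differ; no unifier exists.

FAIL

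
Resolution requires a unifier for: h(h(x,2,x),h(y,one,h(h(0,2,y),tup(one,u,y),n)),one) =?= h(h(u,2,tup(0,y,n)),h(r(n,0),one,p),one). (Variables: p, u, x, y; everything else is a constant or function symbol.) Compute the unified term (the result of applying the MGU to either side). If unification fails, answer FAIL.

h(h(tup(0,r(n,0),n),2,tup(0,r(n,0),n)),h(r(n,0),one,h(h(0,2,r(n,0)),tup(one,tup(0,r(n,0),n),r(n,0)),n)),one)

Decompose h/3: h(x,2,x) =?= h(u,2,tup(0,y,n)),  h(y,one,h(h(0,2,y),tup(one,u,y),n)) =?= h(r(n,0),one,p),  one =?= one.
Decompose h/3: x =?= u,  2 =?= 2,  x =?= tup(0,y,n).
Bind x := u; substituting into the one remaining equation that mentions x gives: u =?= tup(0,y,n).
Delete trivial equation 2 =?= 2.
Bind u := tup(0,y,n); substituting into the one remaining equation that mentions u gives: h(y,one,h(h(0,2,y),tup(one,tup(0,y,n),y),n)) =?= h(r(n,0),one,p). Substituting into the earlier binding gives x := tup(0,y,n).
Decompose h/3: y =?= r(n,0),  one =?= one,  h(h(0,2,y),tup(one,tup(0,y,n),y),n) =?= p.
Bind y := r(n,0); substituting into the one remaining equation that mentions y gives: h(h(0,2,r(n,0)),tup(one,tup(0,r(n,0),n),r(n,0)),n) =?= p. Substituting into the earlier bindings gives x := tup(0,r(n,0),n), u := tup(0,r(n,0),n).
Delete trivial equation one =?= one.
Bind p := h(h(0,2,r(n,0)),tup(one,tup(0,r(n,0),n),r(n,0)),n); no other remaining equation mentions p.
Delete trivial equation one =?= one.
Applying the MGU to either side gives h(h(tup(0,r(n,0),n),2,tup(0,r(n,0),n)),h(r(n,0),one,h(h(0,2,r(n,0)),tup(one,tup(0,r(n,0),n),r(n,0)),n)),one).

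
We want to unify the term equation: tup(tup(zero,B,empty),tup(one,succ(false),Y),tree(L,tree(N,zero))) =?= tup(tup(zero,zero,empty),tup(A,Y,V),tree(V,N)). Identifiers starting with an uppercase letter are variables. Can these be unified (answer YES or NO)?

Decompose tup/3: tup(zero,B,empty) =?= tup(zero,zero,empty),  tup(one,succ(false),Y) =?= tup(A,Y,V),  tree(L,tree(N,zero)) =?= tree(V,N).
Decompose tup/3: zero =?= zero,  B =?= zero,  empty =?= empty.
Delete trivial equation zero =?= zero.
Bind B := zero; no other remaining equation mentions B.
Delete trivial equation empty =?= empty.
Decompose tup/3: one =?= A,  succ(false) =?= Y,  Y =?= V.
Bind A := one; no other remaining equation mentions A.
Bind Y := succ(false); substituting into the one remaining equation that mentions Y gives: succ(false) =?= V.
Bind V := succ(false); substituting into the remaining equation gives: tree(L,tree(N,zero)) =?= tree(succ(false),N).
Decompose tree/2: L =?= succ(false),  tree(N,zero) =?= N.
Bind L := succ(false); no other remaining equation mentions L.
Occurs check fails: N occurs in tree(N,zero); the equation N =?= tree(N,zero) has no finite solution.

NO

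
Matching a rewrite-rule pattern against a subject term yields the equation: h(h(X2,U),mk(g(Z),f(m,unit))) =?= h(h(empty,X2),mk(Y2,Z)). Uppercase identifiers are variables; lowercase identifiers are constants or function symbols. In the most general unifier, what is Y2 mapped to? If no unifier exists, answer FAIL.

g(f(m,unit))

Decompose h/2: h(X2,U) =?= h(empty,X2),  mk(g(Z),f(m,unit)) =?= mk(Y2,Z).
Decompose h/2: X2 =?= empty,  U =?= X2.
Bind X2 := empty; substituting into the one remaining equation that mentions X2 gives: U =?= empty.
Bind U := empty; no other remaining equation mentions U.
Decompose mk/2: g(Z) =?= Y2,  f(m,unit) =?= Z.
Bind Y2 := g(Z); no other remaining equation mentions Y2.
Bind Z := f(m,unit). Substituting into the earlier binding gives Y2 := g(f(m,unit)).
MGU = { X2 := empty, U := empty, Y2 := g(f(m,unit)), Z := f(m,unit) }, so Y2 := g(f(m,unit)).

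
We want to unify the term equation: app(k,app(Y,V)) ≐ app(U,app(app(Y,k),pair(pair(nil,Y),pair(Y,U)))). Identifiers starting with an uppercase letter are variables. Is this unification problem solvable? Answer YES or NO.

NO

Decompose app/2: k ≐ U,  app(Y,V) ≐ app(app(Y,k),pair(pair(nil,Y),pair(Y,U))).
Bind U := k; substituting into the remaining equation gives: app(Y,V) ≐ app(app(Y,k),pair(pair(nil,Y),pair(Y,k))).
Decompose app/2: Y ≐ app(Y,k),  V ≐ pair(pair(nil,Y),pair(Y,k)).
Occurs check fails: Y occurs in app(Y,k); the equation Y ≐ app(Y,k) has no finite solution.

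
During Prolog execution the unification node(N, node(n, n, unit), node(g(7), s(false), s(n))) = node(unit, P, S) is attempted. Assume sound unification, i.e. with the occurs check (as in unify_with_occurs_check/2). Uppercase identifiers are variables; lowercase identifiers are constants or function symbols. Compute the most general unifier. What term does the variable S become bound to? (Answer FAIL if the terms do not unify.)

node(g(7), s(false), s(n))

Decompose node/3: N = unit,  node(n, n, unit) = P,  node(g(7), s(false), s(n)) = S.
Bind N := unit; no other remaining equation mentions N.
Bind P := node(n, n, unit); no other remaining equation mentions P.
Bind S := node(g(7), s(false), s(n)).
MGU = { N ↦ unit, P ↦ node(n, n, unit), S ↦ node(g(7), s(false), s(n)) }, so S ↦ node(g(7), s(false), s(n)).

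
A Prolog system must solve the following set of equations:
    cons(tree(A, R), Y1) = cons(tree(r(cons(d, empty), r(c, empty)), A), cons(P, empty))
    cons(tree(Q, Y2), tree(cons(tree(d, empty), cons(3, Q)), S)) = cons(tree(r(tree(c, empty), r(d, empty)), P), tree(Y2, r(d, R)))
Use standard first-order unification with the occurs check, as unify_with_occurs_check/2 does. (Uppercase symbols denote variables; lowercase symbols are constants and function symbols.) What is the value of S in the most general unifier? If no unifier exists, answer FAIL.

r(d, r(cons(d, empty), r(c, empty)))

Decompose cons/2: tree(A, R) = tree(r(cons(d, empty), r(c, empty)), A),  Y1 = cons(P, empty).
Decompose tree/2: A = r(cons(d, empty), r(c, empty)),  R = A.
Bind A := r(cons(d, empty), r(c, empty)); substituting into the one remaining equation that mentions A gives: R = r(cons(d, empty), r(c, empty)).
Bind R := r(cons(d, empty), r(c, empty)); substituting into the one remaining equation that mentions R gives: cons(tree(Q, Y2), tree(cons(tree(d, empty), cons(3, Q)), S)) = cons(tree(r(tree(c, empty), r(d, empty)), P), tree(Y2, r(d, r(cons(d, empty), r(c, empty))))).
Bind Y1 := cons(P, empty); no other remaining equation mentions Y1.
Decompose cons/2: tree(Q, Y2) = tree(r(tree(c, empty), r(d, empty)), P),  tree(cons(tree(d, empty), cons(3, Q)), S) = tree(Y2, r(d, r(cons(d, empty), r(c, empty)))).
Decompose tree/2: Q = r(tree(c, empty), r(d, empty)),  Y2 = P.
Bind Q := r(tree(c, empty), r(d, empty)); substituting into the one remaining equation that mentions Q gives: tree(cons(tree(d, empty), cons(3, r(tree(c, empty), r(d, empty)))), S) = tree(Y2, r(d, r(cons(d, empty), r(c, empty)))).
Bind Y2 := P; substituting into the remaining equation gives: tree(cons(tree(d, empty), cons(3, r(tree(c, empty), r(d, empty)))), S) = tree(P, r(d, r(cons(d, empty), r(c, empty)))).
Decompose tree/2: cons(tree(d, empty), cons(3, r(tree(c, empty), r(d, empty)))) = P,  S = r(d, r(cons(d, empty), r(c, empty))).
Bind P := cons(tree(d, empty), cons(3, r(tree(c, empty), r(d, empty)))); no other remaining equation mentions P. Substituting into the earlier bindings gives Y1 := cons(cons(tree(d, empty), cons(3, r(tree(c, empty), r(d, empty)))), empty), Y2 := cons(tree(d, empty), cons(3, r(tree(c, empty), r(d, empty)))).
Bind S := r(d, r(cons(d, empty), r(c, empty))).
MGU = { A = r(cons(d, empty), r(c, empty)), R = r(cons(d, empty), r(c, empty)), Y1 = cons(cons(tree(d, empty), cons(3, r(tree(c, empty), r(d, empty)))), empty), Q = r(tree(c, empty), r(d, empty)), Y2 = cons(tree(d, empty), cons(3, r(tree(c, empty), r(d, empty)))), P = cons(tree(d, empty), cons(3, r(tree(c, empty), r(d, empty)))), S = r(d, r(cons(d, empty), r(c, empty))) }, so S = r(d, r(cons(d, empty), r(c, empty))).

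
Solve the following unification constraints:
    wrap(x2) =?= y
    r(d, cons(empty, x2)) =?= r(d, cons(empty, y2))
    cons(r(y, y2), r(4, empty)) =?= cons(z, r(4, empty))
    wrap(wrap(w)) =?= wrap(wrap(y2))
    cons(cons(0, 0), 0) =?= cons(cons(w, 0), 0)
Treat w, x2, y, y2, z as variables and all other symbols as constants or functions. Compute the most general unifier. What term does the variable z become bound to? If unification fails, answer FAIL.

Bind y := wrap(x2); substituting into the one remaining equation that mentions y gives: cons(r(wrap(x2), y2), r(4, empty)) =?= cons(z, r(4, empty)).
Decompose r/2: d =?= d,  cons(empty, x2) =?= cons(empty, y2).
Delete trivial equation d =?= d.
Decompose cons/2: empty =?= empty,  x2 =?= y2.
Delete trivial equation empty =?= empty.
Bind x2 := y2; substituting into the one remaining equation that mentions x2 gives: cons(r(wrap(y2), y2), r(4, empty)) =?= cons(z, r(4, empty)). Substituting into the earlier binding gives y := wrap(y2).
Decompose cons/2: r(wrap(y2), y2) =?= z,  r(4, empty) =?= r(4, empty).
Bind z := r(wrap(y2), y2); no other remaining equation mentions z.
Delete trivial equation r(4, empty) =?= r(4, empty).
Decompose wrap/1: wrap(w) =?= wrap(y2).
Decompose wrap/1: w =?= y2.
Bind w := y2; substituting into the remaining equation gives: cons(cons(0, 0), 0) =?= cons(cons(y2, 0), 0).
Decompose cons/2: cons(0, 0) =?= cons(y2, 0),  0 =?= 0.
Decompose cons/2: 0 =?= y2,  0 =?= 0.
Bind y2 := 0; no other remaining equation mentions y2. Substituting into the earlier bindings gives y := wrap(0), x2 := 0, z := r(wrap(0), 0), w := 0.
Delete trivial equation 0 =?= 0.
Delete trivial equation 0 =?= 0.
MGU = { y -> wrap(0), x2 -> 0, z -> r(wrap(0), 0), w -> 0, y2 -> 0 }, so z -> r(wrap(0), 0).

r(wrap(0), 0)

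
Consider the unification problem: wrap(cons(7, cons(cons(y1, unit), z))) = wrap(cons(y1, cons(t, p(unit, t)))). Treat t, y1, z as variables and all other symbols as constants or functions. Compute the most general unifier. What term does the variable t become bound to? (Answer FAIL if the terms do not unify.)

cons(7, unit)

Decompose wrap/1: cons(7, cons(cons(y1, unit), z)) = cons(y1, cons(t, p(unit, t))).
Decompose cons/2: 7 = y1,  cons(cons(y1, unit), z) = cons(t, p(unit, t)).
Bind y1 := 7; substituting into the remaining equation gives: cons(cons(7, unit), z) = cons(t, p(unit, t)).
Decompose cons/2: cons(7, unit) = t,  z = p(unit, t).
Bind t := cons(7, unit); substituting into the remaining equation gives: z = p(unit, cons(7, unit)).
Bind z := p(unit, cons(7, unit)).
MGU = { y1 ↦ 7, t ↦ cons(7, unit), z ↦ p(unit, cons(7, unit)) }, so t ↦ cons(7, unit).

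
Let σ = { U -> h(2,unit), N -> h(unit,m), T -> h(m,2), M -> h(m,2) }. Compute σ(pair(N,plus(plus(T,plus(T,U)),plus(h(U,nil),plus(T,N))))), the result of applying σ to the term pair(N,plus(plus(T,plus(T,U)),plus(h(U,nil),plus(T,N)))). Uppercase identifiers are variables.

pair(h(unit,m),plus(plus(h(m,2),plus(h(m,2),h(2,unit))),plus(h(h(2,unit),nil),plus(h(m,2),h(unit,m)))))

Replace each occurrence of U with h(2,unit).
Replace each occurrence of N with h(unit,m).
Replace each occurrence of T with h(m,2).
Result: pair(h(unit,m),plus(plus(h(m,2),plus(h(m,2),h(2,unit))),plus(h(h(2,unit),nil),plus(h(m,2),h(unit,m))))).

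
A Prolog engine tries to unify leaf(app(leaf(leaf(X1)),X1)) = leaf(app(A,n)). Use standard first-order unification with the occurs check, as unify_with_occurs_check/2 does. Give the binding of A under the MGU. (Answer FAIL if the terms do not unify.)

leaf(leaf(n))

Decompose leaf/1: app(leaf(leaf(X1)),X1) = app(A,n).
Decompose app/2: leaf(leaf(X1)) = A,  X1 = n.
Bind A := leaf(leaf(X1)); no other remaining equation mentions A.
Bind X1 := n. Substituting into the earlier binding gives A := leaf(leaf(n)).
MGU = { A -> leaf(leaf(n)), X1 -> n }, so A -> leaf(leaf(n)).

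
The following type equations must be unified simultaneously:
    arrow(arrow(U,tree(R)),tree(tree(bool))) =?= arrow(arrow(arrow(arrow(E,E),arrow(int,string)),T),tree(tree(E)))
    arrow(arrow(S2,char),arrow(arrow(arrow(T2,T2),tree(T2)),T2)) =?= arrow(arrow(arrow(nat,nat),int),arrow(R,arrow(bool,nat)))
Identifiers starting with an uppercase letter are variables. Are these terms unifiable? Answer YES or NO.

NO

Decompose arrow/2: arrow(U,tree(R)) =?= arrow(arrow(arrow(E,E),arrow(int,string)),T),  tree(tree(bool)) =?= tree(tree(E)).
Decompose arrow/2: U =?= arrow(arrow(E,E),arrow(int,string)),  tree(R) =?= T.
Bind U := arrow(arrow(E,E),arrow(int,string)); no other remaining equation mentions U.
Bind T := tree(R); no other remaining equation mentions T.
Decompose tree/1: tree(bool) =?= tree(E).
Decompose tree/1: bool =?= E.
Bind E := bool; no other remaining equation mentions E. Substituting into the earlier binding gives U := arrow(arrow(bool,bool),arrow(int,string)).
Decompose arrow/2: arrow(S2,char) =?= arrow(arrow(nat,nat),int),  arrow(arrow(arrow(T2,T2),tree(T2)),T2) =?= arrow(R,arrow(bool,nat)).
Decompose arrow/2: S2 =?= arrow(nat,nat),  char =?= int.
Bind S2 := arrow(nat,nat); no other remaining equation mentions S2.
Clash: constants char and int differ; no unifier exists.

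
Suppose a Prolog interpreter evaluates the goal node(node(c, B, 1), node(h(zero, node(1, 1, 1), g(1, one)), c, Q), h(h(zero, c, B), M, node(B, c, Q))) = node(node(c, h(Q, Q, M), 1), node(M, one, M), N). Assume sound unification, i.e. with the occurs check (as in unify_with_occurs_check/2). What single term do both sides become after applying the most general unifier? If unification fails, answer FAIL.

Decompose node/3: node(c, B, 1) = node(c, h(Q, Q, M), 1),  node(h(zero, node(1, 1, 1), g(1, one)), c, Q) = node(M, one, M),  h(h(zero, c, B), M, node(B, c, Q)) = N.
Decompose node/3: c = c,  B = h(Q, Q, M),  1 = 1.
Delete trivial equation c = c.
Bind B := h(Q, Q, M); substituting into the one remaining equation that mentions B gives: h(h(zero, c, h(Q, Q, M)), M, node(h(Q, Q, M), c, Q)) = N.
Delete trivial equation 1 = 1.
Decompose node/3: h(zero, node(1, 1, 1), g(1, one)) = M,  c = one,  Q = M.
Bind M := h(zero, node(1, 1, 1), g(1, one)); substituting into the 2 remaining equations that mention M gives: Q = h(zero, node(1, 1, 1), g(1, one)),  h(h(zero, c, h(Q, Q, h(zero, node(1, 1, 1), g(1, one)))), h(zero, node(1, 1, 1), g(1, one)), node(h(Q, Q, h(zero, node(1, 1, 1), g(1, one))), c, Q)) = N. Substituting into the earlier binding gives B := h(Q, Q, h(zero, node(1, 1, 1), g(1, one))).
Clash: constants c and one differ; no unifier exists.

FAIL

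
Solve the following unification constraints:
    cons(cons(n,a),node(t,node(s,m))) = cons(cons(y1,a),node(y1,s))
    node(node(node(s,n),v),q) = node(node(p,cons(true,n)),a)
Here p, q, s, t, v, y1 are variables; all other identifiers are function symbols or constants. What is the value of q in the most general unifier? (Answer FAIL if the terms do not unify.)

Decompose cons/2: cons(n,a) = cons(y1,a),  node(t,node(s,m)) = node(y1,s).
Decompose cons/2: n = y1,  a = a.
Bind y1 := n; substituting into the one remaining equation that mentions y1 gives: node(t,node(s,m)) = node(n,s).
Delete trivial equation a = a.
Decompose node/2: t = n,  node(s,m) = s.
Bind t := n; no other remaining equation mentions t.
Occurs check fails: s occurs in node(s,m); the equation s = node(s,m) has no finite solution.

FAIL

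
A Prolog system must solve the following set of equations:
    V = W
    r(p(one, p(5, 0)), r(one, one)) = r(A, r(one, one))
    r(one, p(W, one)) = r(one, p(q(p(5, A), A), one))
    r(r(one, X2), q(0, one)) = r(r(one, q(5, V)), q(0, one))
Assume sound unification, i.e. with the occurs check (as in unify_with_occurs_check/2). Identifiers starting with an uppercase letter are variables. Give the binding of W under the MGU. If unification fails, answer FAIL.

q(p(5, p(one, p(5, 0))), p(one, p(5, 0)))

Bind V := W; substituting into the one remaining equation that mentions V gives: r(r(one, X2), q(0, one)) = r(r(one, q(5, W)), q(0, one)).
Decompose r/2: p(one, p(5, 0)) = A,  r(one, one) = r(one, one).
Bind A := p(one, p(5, 0)); substituting into the one remaining equation that mentions A gives: r(one, p(W, one)) = r(one, p(q(p(5, p(one, p(5, 0))), p(one, p(5, 0))), one)).
Delete trivial equation r(one, one) = r(one, one).
Decompose r/2: one = one,  p(W, one) = p(q(p(5, p(one, p(5, 0))), p(one, p(5, 0))), one).
Delete trivial equation one = one.
Decompose p/2: W = q(p(5, p(one, p(5, 0))), p(one, p(5, 0))),  one = one.
Bind W := q(p(5, p(one, p(5, 0))), p(one, p(5, 0))); substituting into the one remaining equation that mentions W gives: r(r(one, X2), q(0, one)) = r(r(one, q(5, q(p(5, p(one, p(5, 0))), p(one, p(5, 0))))), q(0, one)). Substituting into the earlier binding gives V := q(p(5, p(one, p(5, 0))), p(one, p(5, 0))).
Delete trivial equation one = one.
Decompose r/2: r(one, X2) = r(one, q(5, q(p(5, p(one, p(5, 0))), p(one, p(5, 0))))),  q(0, one) = q(0, one).
Decompose r/2: one = one,  X2 = q(5, q(p(5, p(one, p(5, 0))), p(one, p(5, 0)))).
Delete trivial equation one = one.
Bind X2 := q(5, q(p(5, p(one, p(5, 0))), p(one, p(5, 0)))); no other remaining equation mentions X2.
Delete trivial equation q(0, one) = q(0, one).
MGU = { V -> q(p(5, p(one, p(5, 0))), p(one, p(5, 0))), A -> p(one, p(5, 0)), W -> q(p(5, p(one, p(5, 0))), p(one, p(5, 0))), X2 -> q(5, q(p(5, p(one, p(5, 0))), p(one, p(5, 0)))) }, so W -> q(p(5, p(one, p(5, 0))), p(one, p(5, 0))).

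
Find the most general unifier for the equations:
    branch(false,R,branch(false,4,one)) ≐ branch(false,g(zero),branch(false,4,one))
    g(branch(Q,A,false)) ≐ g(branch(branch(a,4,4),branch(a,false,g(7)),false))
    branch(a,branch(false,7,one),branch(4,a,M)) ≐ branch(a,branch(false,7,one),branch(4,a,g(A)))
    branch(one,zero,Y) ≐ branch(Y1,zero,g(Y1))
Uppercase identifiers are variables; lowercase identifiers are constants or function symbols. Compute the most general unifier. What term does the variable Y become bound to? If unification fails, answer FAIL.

g(one)

Decompose branch/3: false ≐ false,  R ≐ g(zero),  branch(false,4,one) ≐ branch(false,4,one).
Delete trivial equation false ≐ false.
Bind R := g(zero); no other remaining equation mentions R.
Delete trivial equation branch(false,4,one) ≐ branch(false,4,one).
Decompose g/1: branch(Q,A,false) ≐ branch(branch(a,4,4),branch(a,false,g(7)),false).
Decompose branch/3: Q ≐ branch(a,4,4),  A ≐ branch(a,false,g(7)),  false ≐ false.
Bind Q := branch(a,4,4); no other remaining equation mentions Q.
Bind A := branch(a,false,g(7)); substituting into the one remaining equation that mentions A gives: branch(a,branch(false,7,one),branch(4,a,M)) ≐ branch(a,branch(false,7,one),branch(4,a,g(branch(a,false,g(7))))).
Delete trivial equation false ≐ false.
Decompose branch/3: a ≐ a,  branch(false,7,one) ≐ branch(false,7,one),  branch(4,a,M) ≐ branch(4,a,g(branch(a,false,g(7)))).
Delete trivial equation a ≐ a.
Delete trivial equation branch(false,7,one) ≐ branch(false,7,one).
Decompose branch/3: 4 ≐ 4,  a ≐ a,  M ≐ g(branch(a,false,g(7))).
Delete trivial equation 4 ≐ 4.
Delete trivial equation a ≐ a.
Bind M := g(branch(a,false,g(7))); no other remaining equation mentions M.
Decompose branch/3: one ≐ Y1,  zero ≐ zero,  Y ≐ g(Y1).
Bind Y1 := one; substituting into the one remaining equation that mentions Y1 gives: Y ≐ g(one).
Delete trivial equation zero ≐ zero.
Bind Y := g(one).
MGU = { R -> g(zero), Q -> branch(a,4,4), A -> branch(a,false,g(7)), M -> g(branch(a,false,g(7))), Y1 -> one, Y -> g(one) }, so Y -> g(one).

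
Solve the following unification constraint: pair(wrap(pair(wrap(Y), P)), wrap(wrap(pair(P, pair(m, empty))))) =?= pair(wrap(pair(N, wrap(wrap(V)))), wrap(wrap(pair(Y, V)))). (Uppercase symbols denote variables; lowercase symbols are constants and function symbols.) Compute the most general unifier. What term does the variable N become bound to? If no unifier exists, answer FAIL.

Decompose pair/2: wrap(pair(wrap(Y), P)) =?= wrap(pair(N, wrap(wrap(V)))),  wrap(wrap(pair(P, pair(m, empty)))) =?= wrap(wrap(pair(Y, V))).
Decompose wrap/1: pair(wrap(Y), P) =?= pair(N, wrap(wrap(V))).
Decompose pair/2: wrap(Y) =?= N,  P =?= wrap(wrap(V)).
Bind N := wrap(Y); no other remaining equation mentions N.
Bind P := wrap(wrap(V)); substituting into the remaining equation gives: wrap(wrap(pair(wrap(wrap(V)), pair(m, empty)))) =?= wrap(wrap(pair(Y, V))).
Decompose wrap/1: wrap(pair(wrap(wrap(V)), pair(m, empty))) =?= wrap(pair(Y, V)).
Decompose wrap/1: pair(wrap(wrap(V)), pair(m, empty)) =?= pair(Y, V).
Decompose pair/2: wrap(wrap(V)) =?= Y,  pair(m, empty) =?= V.
Bind Y := wrap(wrap(V)); no other remaining equation mentions Y. Substituting into the earlier binding gives N := wrap(wrap(wrap(V))).
Bind V := pair(m, empty). Substituting into the earlier bindings gives N := wrap(wrap(wrap(pair(m, empty)))), P := wrap(wrap(pair(m, empty))), Y := wrap(wrap(pair(m, empty))).
MGU = { N := wrap(wrap(wrap(pair(m, empty)))), P := wrap(wrap(pair(m, empty))), Y := wrap(wrap(pair(m, empty))), V := pair(m, empty) }, so N := wrap(wrap(wrap(pair(m, empty)))).

wrap(wrap(wrap(pair(m, empty))))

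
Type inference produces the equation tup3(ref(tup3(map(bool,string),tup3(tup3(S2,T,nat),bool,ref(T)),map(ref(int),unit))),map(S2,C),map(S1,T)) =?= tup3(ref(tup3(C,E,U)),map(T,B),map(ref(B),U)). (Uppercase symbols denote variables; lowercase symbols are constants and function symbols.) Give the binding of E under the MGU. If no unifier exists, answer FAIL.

Decompose tup3/3: ref(tup3(map(bool,string),tup3(tup3(S2,T,nat),bool,ref(T)),map(ref(int),unit))) =?= ref(tup3(C,E,U)),  map(S2,C) =?= map(T,B),  map(S1,T) =?= map(ref(B),U).
Decompose ref/1: tup3(map(bool,string),tup3(tup3(S2,T,nat),bool,ref(T)),map(ref(int),unit)) =?= tup3(C,E,U).
Decompose tup3/3: map(bool,string) =?= C,  tup3(tup3(S2,T,nat),bool,ref(T)) =?= E,  map(ref(int),unit) =?= U.
Bind C := map(bool,string); substituting into the one remaining equation that mentions C gives: map(S2,map(bool,string)) =?= map(T,B).
Bind E := tup3(tup3(S2,T,nat),bool,ref(T)); no other remaining equation mentions E.
Bind U := map(ref(int),unit); substituting into the one remaining equation that mentions U gives: map(S1,T) =?= map(ref(B),map(ref(int),unit)).
Decompose map/2: S2 =?= T,  map(bool,string) =?= B.
Bind S2 := T; no other remaining equation mentions S2. Substituting into the earlier binding gives E := tup3(tup3(T,T,nat),bool,ref(T)).
Bind B := map(bool,string); substituting into the remaining equation gives: map(S1,T) =?= map(ref(map(bool,string)),map(ref(int),unit)).
Decompose map/2: S1 =?= ref(map(bool,string)),  T =?= map(ref(int),unit).
Bind S1 := ref(map(bool,string)); no other remaining equation mentions S1.
Bind T := map(ref(int),unit). Substituting into the earlier bindings gives E := tup3(tup3(map(ref(int),unit),map(ref(int),unit),nat),bool,ref(map(ref(int),unit))), S2 := map(ref(int),unit).
MGU = { C ↦ map(bool,string), E ↦ tup3(tup3(map(ref(int),unit),map(ref(int),unit),nat),bool,ref(map(ref(int),unit))), U ↦ map(ref(int),unit), S2 ↦ map(ref(int),unit), B ↦ map(bool,string), S1 ↦ ref(map(bool,string)), T ↦ map(ref(int),unit) }, so E ↦ tup3(tup3(map(ref(int),unit),map(ref(int),unit),nat),bool,ref(map(ref(int),unit))).

tup3(tup3(map(ref(int),unit),map(ref(int),unit),nat),bool,ref(map(ref(int),unit)))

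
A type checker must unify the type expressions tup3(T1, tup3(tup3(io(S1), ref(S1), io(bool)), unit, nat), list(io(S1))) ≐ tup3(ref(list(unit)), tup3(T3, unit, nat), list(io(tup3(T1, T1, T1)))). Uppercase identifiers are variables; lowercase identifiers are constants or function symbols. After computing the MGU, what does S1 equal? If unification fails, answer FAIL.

Decompose tup3/3: T1 ≐ ref(list(unit)),  tup3(tup3(io(S1), ref(S1), io(bool)), unit, nat) ≐ tup3(T3, unit, nat),  list(io(S1)) ≐ list(io(tup3(T1, T1, T1))).
Bind T1 := ref(list(unit)); substituting into the one remaining equation that mentions T1 gives: list(io(S1)) ≐ list(io(tup3(ref(list(unit)), ref(list(unit)), ref(list(unit))))).
Decompose tup3/3: tup3(io(S1), ref(S1), io(bool)) ≐ T3,  unit ≐ unit,  nat ≐ nat.
Bind T3 := tup3(io(S1), ref(S1), io(bool)); no other remaining equation mentions T3.
Delete trivial equation unit ≐ unit.
Delete trivial equation nat ≐ nat.
Decompose list/1: io(S1) ≐ io(tup3(ref(list(unit)), ref(list(unit)), ref(list(unit)))).
Decompose io/1: S1 ≐ tup3(ref(list(unit)), ref(list(unit)), ref(list(unit))).
Bind S1 := tup3(ref(list(unit)), ref(list(unit)), ref(list(unit))). Substituting into the earlier binding gives T3 := tup3(io(tup3(ref(list(unit)), ref(list(unit)), ref(list(unit)))), ref(tup3(ref(list(unit)), ref(list(unit)), ref(list(unit)))), io(bool)).
MGU = { T1 ↦ ref(list(unit)), T3 ↦ tup3(io(tup3(ref(list(unit)), ref(list(unit)), ref(list(unit)))), ref(tup3(ref(list(unit)), ref(list(unit)), ref(list(unit)))), io(bool)), S1 ↦ tup3(ref(list(unit)), ref(list(unit)), ref(list(unit))) }, so S1 ↦ tup3(ref(list(unit)), ref(list(unit)), ref(list(unit))).

tup3(ref(list(unit)), ref(list(unit)), ref(list(unit)))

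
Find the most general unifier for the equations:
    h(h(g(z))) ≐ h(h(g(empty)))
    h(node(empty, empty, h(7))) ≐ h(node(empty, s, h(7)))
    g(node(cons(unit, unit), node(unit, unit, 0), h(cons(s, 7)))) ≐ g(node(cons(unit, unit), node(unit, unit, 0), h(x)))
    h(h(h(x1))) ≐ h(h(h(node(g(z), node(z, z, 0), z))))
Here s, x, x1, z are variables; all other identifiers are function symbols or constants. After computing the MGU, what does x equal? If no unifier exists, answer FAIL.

cons(empty, 7)

Decompose h/1: h(g(z)) ≐ h(g(empty)).
Decompose h/1: g(z) ≐ g(empty).
Decompose g/1: z ≐ empty.
Bind z := empty; substituting into the one remaining equation that mentions z gives: h(h(h(x1))) ≐ h(h(h(node(g(empty), node(empty, empty, 0), empty)))).
Decompose h/1: node(empty, empty, h(7)) ≐ node(empty, s, h(7)).
Decompose node/3: empty ≐ empty,  empty ≐ s,  h(7) ≐ h(7).
Delete trivial equation empty ≐ empty.
Bind s := empty; substituting into the one remaining equation that mentions s gives: g(node(cons(unit, unit), node(unit, unit, 0), h(cons(empty, 7)))) ≐ g(node(cons(unit, unit), node(unit, unit, 0), h(x))).
Delete trivial equation h(7) ≐ h(7).
Decompose g/1: node(cons(unit, unit), node(unit, unit, 0), h(cons(empty, 7))) ≐ node(cons(unit, unit), node(unit, unit, 0), h(x)).
Decompose node/3: cons(unit, unit) ≐ cons(unit, unit),  node(unit, unit, 0) ≐ node(unit, unit, 0),  h(cons(empty, 7)) ≐ h(x).
Delete trivial equation cons(unit, unit) ≐ cons(unit, unit).
Delete trivial equation node(unit, unit, 0) ≐ node(unit, unit, 0).
Decompose h/1: cons(empty, 7) ≐ x.
Bind x := cons(empty, 7); no other remaining equation mentions x.
Decompose h/1: h(h(x1)) ≐ h(h(node(g(empty), node(empty, empty, 0), empty))).
Decompose h/1: h(x1) ≐ h(node(g(empty), node(empty, empty, 0), empty)).
Decompose h/1: x1 ≐ node(g(empty), node(empty, empty, 0), empty).
Bind x1 := node(g(empty), node(empty, empty, 0), empty).
MGU = { z := empty, s := empty, x := cons(empty, 7), x1 := node(g(empty), node(empty, empty, 0), empty) }, so x := cons(empty, 7).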